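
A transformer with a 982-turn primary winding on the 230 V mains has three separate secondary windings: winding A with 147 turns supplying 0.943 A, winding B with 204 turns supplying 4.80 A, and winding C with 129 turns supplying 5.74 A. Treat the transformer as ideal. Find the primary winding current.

V_A = 230 × 147/982 = 34.430 V; V_B = 230 × 204/982 = 47.780 V; V_C = 230 × 129/982 = 30.214 V.
P_out = V_A I_A + V_B I_B + V_C I_C = 34.430×0.943 + 47.780×4.80 + 30.214×5.74 = 32.467 + 229.34 + 173.43 = 435.24 W.
Ideal ⇒ P_in = P_out, so I_p = P_out/V_p = 435.24/230 = 1.89 A.

I_p ≈ 1.89 A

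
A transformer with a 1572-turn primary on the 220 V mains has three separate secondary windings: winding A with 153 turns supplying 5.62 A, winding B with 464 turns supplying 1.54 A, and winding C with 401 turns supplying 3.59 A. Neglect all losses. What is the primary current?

V_A = 220 × 153/1572 = 21.412 V; V_B = 220 × 464/1572 = 64.936 V; V_C = 220 × 401/1572 = 56.120 V.
P_out = V_A I_A + V_B I_B + V_C I_C = 21.412×5.62 + 64.936×1.54 + 56.120×3.59 = 120.34 + 100.00 + 201.47 = 421.81 W.
Ideal ⇒ P_in = P_out, so I_p = P_out/V_p = 421.81/220 = 1.92 A.

I_p ≈ 1.92 A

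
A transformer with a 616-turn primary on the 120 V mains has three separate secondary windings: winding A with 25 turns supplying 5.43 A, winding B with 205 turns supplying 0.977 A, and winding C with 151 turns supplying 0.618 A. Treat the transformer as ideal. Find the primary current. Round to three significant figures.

I_p ≈ 0.697 A

V_A = 120 × 25/616 = 4.8701 V; V_B = 120 × 205/616 = 39.935 V; V_C = 120 × 151/616 = 29.416 V.
P_out = V_A I_A + V_B I_B + V_C I_C = 4.8701×5.43 + 39.935×0.977 + 29.416×0.618 = 26.445 + 39.017 + 18.179 = 83.640 W.
Ideal ⇒ P_in = P_out, so I_p = P_out/V_p = 83.640/120 = 0.697 A.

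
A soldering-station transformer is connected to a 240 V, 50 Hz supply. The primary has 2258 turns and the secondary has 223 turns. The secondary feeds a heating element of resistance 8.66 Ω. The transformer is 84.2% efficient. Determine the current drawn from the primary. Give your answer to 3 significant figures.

I_p ≈ 0.321 A

V_s = 240 × 223/2258 = 23.702 V.
I_s = V_s/R = 23.702/8.66 = 2.7370 A.
P_out = V_s I_s = 23.702 × 2.7370 = 64.873 W.
P_in = P_out/η = 64.873/0.842 = 77.047 W.
I_p = P_in/V_p = 77.047/240 = 0.321 A.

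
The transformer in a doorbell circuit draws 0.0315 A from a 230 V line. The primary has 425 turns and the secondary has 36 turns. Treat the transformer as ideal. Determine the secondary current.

I_s ≈ 0.372 A

I_s/I_p = N_p/N_s, so I_s = 0.0315 × 425/36 = 0.372 A.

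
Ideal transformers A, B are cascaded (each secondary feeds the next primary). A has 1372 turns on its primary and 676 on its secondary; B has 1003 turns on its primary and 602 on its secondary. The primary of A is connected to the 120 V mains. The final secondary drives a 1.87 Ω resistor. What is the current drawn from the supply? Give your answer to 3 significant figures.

I_supply ≈ 5.61 A

Secondary of A: V = 120.00 × 676/1372 = 59.125 V.
Secondary of B: V = 59.125 × 602/1003 = 35.487 V.
I_load = 35.487/1.87 = 18.977 A, so P_out = 35.487 × 18.977 = 673.44 W.
All ideal ⇒ P_in = P_out, so I_supply = 673.44/120 = 5.61 A.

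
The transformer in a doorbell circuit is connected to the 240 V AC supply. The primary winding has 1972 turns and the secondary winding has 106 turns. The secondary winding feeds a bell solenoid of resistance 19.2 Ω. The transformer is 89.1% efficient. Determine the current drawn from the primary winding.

I_p ≈ 0.0405 A

V_s = 240 × 106/1972 = 12.901 V.
I_s = V_s/R = 12.901/19.2 = 0.67191 A.
P_out = V_s I_s = 12.901 × 0.67191 = 8.6680 W.
P_in = P_out/η = 8.6680/0.891 = 9.7284 W.
I_p = P_in/V_p = 9.7284/240 = 0.0405 A.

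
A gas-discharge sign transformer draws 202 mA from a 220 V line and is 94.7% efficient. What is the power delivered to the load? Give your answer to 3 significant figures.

P_out ≈ 42.1 W

P_in = V_in I_in = 220 × 0.202 = 44.440 W.
P_out = η P_in = 0.947 × 44.440 = 42.1 W.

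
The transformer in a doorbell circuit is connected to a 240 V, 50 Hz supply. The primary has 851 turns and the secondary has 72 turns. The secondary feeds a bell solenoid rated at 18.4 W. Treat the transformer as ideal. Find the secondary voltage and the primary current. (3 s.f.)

V_s = V_p × N_s/N_p = 240 × 72/851 = 20.306 V.
I_s = P/V_s = 18.4/20.306 = 0.90616 A.
I_p = I_s × N_s/N_p = 0.90616 × 72/851 = 0.0767 A.

V_s ≈ 20.3 V, I_p ≈ 0.0767 A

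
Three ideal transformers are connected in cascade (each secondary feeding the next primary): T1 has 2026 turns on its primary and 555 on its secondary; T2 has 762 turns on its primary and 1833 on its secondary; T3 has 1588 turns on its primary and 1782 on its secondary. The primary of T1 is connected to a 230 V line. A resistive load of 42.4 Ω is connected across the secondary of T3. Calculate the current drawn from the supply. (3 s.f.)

I_supply ≈ 2.97 A

After T1: V = 230.00 × 555/2026 = 63.006 V.
After T2: V = 63.006 × 1833/762 = 151.56 V.
After T3: V = 151.56 × 1782/1588 = 170.08 V.
I_load = 170.08/42.4 = 4.0113 A, so P_out = 170.08 × 4.0113 = 682.22 W.
All ideal ⇒ P_in = P_out, so I_supply = 682.22/230 = 2.97 A.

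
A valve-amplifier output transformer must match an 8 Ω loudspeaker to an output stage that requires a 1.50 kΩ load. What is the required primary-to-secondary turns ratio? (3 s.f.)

N_p/N_s ≈ 13.7

Z_p/Z_s = (N_p/N_s)², so N_p/N_s = √(1500/8) = √188 = 13.7.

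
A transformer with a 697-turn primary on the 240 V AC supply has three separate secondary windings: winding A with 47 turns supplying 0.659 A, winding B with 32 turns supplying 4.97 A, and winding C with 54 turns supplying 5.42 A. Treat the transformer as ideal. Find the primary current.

I_p ≈ 0.693 A

V_A = 240 × 47/697 = 16.184 V; V_B = 240 × 32/697 = 11.019 V; V_C = 240 × 54/697 = 18.594 V.
P_out = V_A I_A + V_B I_B + V_C I_C = 16.184×0.659 + 11.019×4.97 + 18.594×5.42 = 10.665 + 54.763 + 100.78 = 166.21 W.
Ideal ⇒ P_in = P_out, so I_p = P_out/V_p = 166.21/240 = 0.693 A.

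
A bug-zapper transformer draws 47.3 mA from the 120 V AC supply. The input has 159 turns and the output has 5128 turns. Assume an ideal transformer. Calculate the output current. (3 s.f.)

I_out/I_in = N_in/N_out, so I_out = 0.0473 × 159/5128 = 0.00147 A.

I_out ≈ 0.00147 A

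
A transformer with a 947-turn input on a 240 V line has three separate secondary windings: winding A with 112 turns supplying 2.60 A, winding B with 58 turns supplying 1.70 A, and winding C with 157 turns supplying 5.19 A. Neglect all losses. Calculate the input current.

V_A = 240 × 112/947 = 28.384 V; V_B = 240 × 58/947 = 14.699 V; V_C = 240 × 157/947 = 39.789 V.
P_out = V_A I_A + V_B I_B + V_C I_C = 28.384×2.60 + 14.699×1.70 + 39.789×5.19 = 73.799 + 24.988 + 206.50 = 305.29 W.
Ideal ⇒ P_in = P_out, so I_in = P_out/V_in = 305.29/240 = 1.27 A.

I_in ≈ 1.27 A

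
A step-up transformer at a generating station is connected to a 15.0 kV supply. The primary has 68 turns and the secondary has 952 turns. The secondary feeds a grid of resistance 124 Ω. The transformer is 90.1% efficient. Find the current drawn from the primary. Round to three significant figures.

I_p ≈ 26300 A

V_s = 15000 × 952/68 = 210000 V.
I_s = V_s/R = 210000/124 = 1693.5 A.
P_out = V_s I_s = 210000 × 1693.5 = 3.5565×10^8 W.
P_in = P_out/η = 3.5565×10^8/0.901 = 3.9472×10^8 W.
I_p = P_in/V_p = 3.9472×10^8/15000 = 26300 A.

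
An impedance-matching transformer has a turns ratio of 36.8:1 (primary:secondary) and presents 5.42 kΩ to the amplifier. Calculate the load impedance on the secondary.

Z_s = Z_p/(N_p/N_s)² = 5420/36.8² = 4.00 Ω.

Z_s ≈ 4.00 Ω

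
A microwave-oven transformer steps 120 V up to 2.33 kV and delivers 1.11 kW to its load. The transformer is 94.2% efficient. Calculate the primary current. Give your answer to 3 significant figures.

I_p ≈ 9.82 A

P_in = P_out/η = 1110/0.942 = 1178.3 W.
I_p = P_in/V_p = 1178.3/120 = 9.82 A.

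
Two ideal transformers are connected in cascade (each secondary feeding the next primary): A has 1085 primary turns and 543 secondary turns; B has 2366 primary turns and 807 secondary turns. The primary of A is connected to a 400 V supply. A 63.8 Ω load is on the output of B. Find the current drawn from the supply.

I_supply ≈ 0.183 A

After A: V = 400.00 × 543/1085 = 200.18 V.
After B: V = 200.18 × 807/2366 = 68.279 V.
I_load = 68.279/63.8 = 1.0702 A, so P_out = 68.279 × 1.0702 = 73.073 W.
All ideal ⇒ P_in = P_out, so I_supply = 73.073/400 = 0.183 A.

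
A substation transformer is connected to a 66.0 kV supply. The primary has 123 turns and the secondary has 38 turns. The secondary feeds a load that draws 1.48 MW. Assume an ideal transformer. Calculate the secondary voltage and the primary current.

V_s ≈ 20400 V, I_p ≈ 22.4 A

V_s = V_p × N_s/N_p = 66000 × 38/123 = 20390 V.
I_s = P/V_s = 1.48×10^6/20390 = 72.584 A.
I_p = I_s × N_s/N_p = 72.584 × 38/123 = 22.4 A.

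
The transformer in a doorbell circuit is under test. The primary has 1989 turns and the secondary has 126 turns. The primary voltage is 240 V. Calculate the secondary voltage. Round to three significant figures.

V_s/V_p = N_s/N_p, so V_s = 240 × 126/1989 = 15.2 V.

V_s ≈ 15.2 V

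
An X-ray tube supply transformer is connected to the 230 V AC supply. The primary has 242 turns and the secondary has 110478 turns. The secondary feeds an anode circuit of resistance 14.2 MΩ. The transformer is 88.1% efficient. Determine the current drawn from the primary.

I_p ≈ 3.83 A

V_s = 230 × 110478/242 = 105000 V.
I_s = V_s/R = 105000/(1.42×10^7) = 0.0073943 A.
P_out = V_s I_s = 105000 × 0.0073943 = 776.40 W.
P_in = P_out/η = 776.40/0.881 = 881.28 W.
I_p = P_in/V_p = 881.28/230 = 3.83 A.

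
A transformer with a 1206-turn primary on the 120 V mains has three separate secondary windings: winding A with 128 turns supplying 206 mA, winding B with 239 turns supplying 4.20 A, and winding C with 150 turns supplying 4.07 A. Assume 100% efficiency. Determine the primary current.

I_p ≈ 1.36 A

V_A = 120 × 128/1206 = 12.736 V; V_B = 120 × 239/1206 = 23.781 V; V_C = 120 × 150/1206 = 14.925 V.
P_out = V_A I_A + V_B I_B + V_C I_C = 12.736×0.206 + 23.781×4.20 + 14.925×4.07 = 2.6237 + 99.881 + 60.746 = 163.25 W.
Ideal ⇒ P_in = P_out, so I_p = P_out/V_p = 163.25/120 = 1.36 A.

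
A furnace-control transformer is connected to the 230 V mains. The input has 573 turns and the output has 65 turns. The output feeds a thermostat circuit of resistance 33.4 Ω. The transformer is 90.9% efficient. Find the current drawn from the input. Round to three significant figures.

V_out = 230 × 65/573 = 26.091 V.
I_out = V_out/R = 26.091/33.4 = 0.78116 A.
P_out = V_out I_out = 26.091 × 0.78116 = 20.381 W.
P_in = P_out/η = 20.381/0.909 = 22.421 W.
I_in = P_in/V_in = 22.421/230 = 0.0975 A.

I_in ≈ 0.0975 A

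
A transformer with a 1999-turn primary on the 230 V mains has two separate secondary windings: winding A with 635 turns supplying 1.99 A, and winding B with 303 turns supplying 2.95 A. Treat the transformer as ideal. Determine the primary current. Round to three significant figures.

V_A = 230 × 635/1999 = 73.062 V; V_B = 230 × 303/1999 = 34.862 V.
P_out = V_A I_A + V_B I_B = 73.062×1.99 + 34.862×2.95 = 145.39 + 102.84 = 248.24 W.
Ideal ⇒ P_in = P_out, so I_p = P_out/V_p = 248.24/230 = 1.08 A.

I_p ≈ 1.08 A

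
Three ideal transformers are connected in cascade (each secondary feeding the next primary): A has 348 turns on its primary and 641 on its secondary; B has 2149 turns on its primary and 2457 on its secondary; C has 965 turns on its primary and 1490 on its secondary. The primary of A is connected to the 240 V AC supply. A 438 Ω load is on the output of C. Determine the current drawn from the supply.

After A: V = 240.00 × 641/348 = 442.07 V.
After B: V = 442.07 × 2457/2149 = 505.43 V.
After C: V = 505.43 × 1490/965 = 780.40 V.
I_load = 780.40/438 = 1.7817 A, so P_out = 780.40 × 1.7817 = 1390.5 W.
All ideal ⇒ P_in = P_out, so I_supply = 1390.5/240 = 5.79 A.

I_supply ≈ 5.79 A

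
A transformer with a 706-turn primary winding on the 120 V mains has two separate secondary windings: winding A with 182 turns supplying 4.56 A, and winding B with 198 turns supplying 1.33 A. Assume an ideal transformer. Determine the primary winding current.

I_p ≈ 1.55 A

V_A = 120 × 182/706 = 30.935 V; V_B = 120 × 198/706 = 33.654 V.
P_out = V_A I_A + V_B I_B = 30.935×4.56 + 33.654×1.33 = 141.06 + 44.760 = 185.82 W.
Ideal ⇒ P_in = P_out, so I_p = P_out/V_p = 185.82/120 = 1.55 A.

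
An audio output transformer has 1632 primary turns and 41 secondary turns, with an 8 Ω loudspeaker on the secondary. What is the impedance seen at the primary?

Z_p = (N_p/N_s)² × Z_s = (1632/41)² × 8 = 12700 Ω.

Z_p ≈ 12700 Ω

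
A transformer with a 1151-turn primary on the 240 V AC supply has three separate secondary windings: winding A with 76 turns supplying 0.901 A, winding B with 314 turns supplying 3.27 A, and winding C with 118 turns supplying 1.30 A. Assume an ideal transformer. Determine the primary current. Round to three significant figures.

V_A = 240 × 76/1151 = 15.847 V; V_B = 240 × 314/1151 = 65.474 V; V_C = 240 × 118/1151 = 24.605 V.
P_out = V_A I_A + V_B I_B + V_C I_C = 15.847×0.901 + 65.474×3.27 + 24.605×1.30 = 14.278 + 214.10 + 31.986 = 260.36 W.
Ideal ⇒ P_in = P_out, so I_p = P_out/V_p = 260.36/240 = 1.08 A.

I_p ≈ 1.08 A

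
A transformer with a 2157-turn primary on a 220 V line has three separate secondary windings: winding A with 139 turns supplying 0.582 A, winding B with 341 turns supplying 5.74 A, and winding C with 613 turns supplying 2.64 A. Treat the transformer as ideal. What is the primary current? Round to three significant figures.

I_p ≈ 1.70 A

V_A = 220 × 139/2157 = 14.177 V; V_B = 220 × 341/2157 = 34.780 V; V_C = 220 × 613/2157 = 62.522 V.
P_out = V_A I_A + V_B I_B + V_C I_C = 14.177×0.582 + 34.780×5.74 + 62.522×2.64 = 8.2511 + 199.64 + 165.06 = 372.95 W.
Ideal ⇒ P_in = P_out, so I_p = P_out/V_p = 372.95/220 = 1.70 A.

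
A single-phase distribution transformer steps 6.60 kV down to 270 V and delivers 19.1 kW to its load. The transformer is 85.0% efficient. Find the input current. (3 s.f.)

P_in = P_out/η = 19100/0.850 = 22471 W.
I_in = P_in/V_in = 22471/6600 = 3.40 A.

I_in ≈ 3.40 A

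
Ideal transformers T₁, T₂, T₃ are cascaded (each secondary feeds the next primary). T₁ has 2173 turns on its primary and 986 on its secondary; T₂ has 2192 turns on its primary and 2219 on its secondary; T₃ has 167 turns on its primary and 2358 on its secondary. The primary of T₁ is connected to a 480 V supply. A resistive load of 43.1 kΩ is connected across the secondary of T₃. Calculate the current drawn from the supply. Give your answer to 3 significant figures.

After T₁: V = 480.00 × 986/2173 = 217.80 V.
After T₂: V = 217.80 × 2219/2192 = 220.48 V.
After T₃: V = 220.48 × 2358/167 = 3113.2 V.
I_load = 3113.2/43100 = 0.072231 A, so P_out = 3113.2 × 0.072231 = 224.87 W.
All ideal ⇒ P_in = P_out, so I_supply = 224.87/480 = 0.468 A.

I_supply ≈ 0.468 A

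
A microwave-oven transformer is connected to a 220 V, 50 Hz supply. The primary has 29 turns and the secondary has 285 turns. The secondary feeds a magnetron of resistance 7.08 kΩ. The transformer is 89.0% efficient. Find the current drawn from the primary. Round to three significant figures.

V_s = 220 × 285/29 = 2162.1 V.
I_s = V_s/R = 2162.1/7080 = 0.30538 A.
P_out = V_s I_s = 2162.1 × 0.30538 = 660.25 W.
P_in = P_out/η = 660.25/0.890 = 741.85 W.
I_p = P_in/V_p = 741.85/220 = 3.37 A.

I_p ≈ 3.37 A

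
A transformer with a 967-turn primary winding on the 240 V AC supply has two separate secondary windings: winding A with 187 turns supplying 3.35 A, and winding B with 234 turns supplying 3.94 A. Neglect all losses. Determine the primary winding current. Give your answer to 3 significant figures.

V_A = 240 × 187/967 = 46.412 V; V_B = 240 × 234/967 = 58.077 V.
P_out = V_A I_A + V_B I_B = 46.412×3.35 + 58.077×3.94 = 155.48 + 228.82 = 384.30 W.
Ideal ⇒ P_in = P_out, so I_p = P_out/V_p = 384.30/240 = 1.60 A.

I_p ≈ 1.60 A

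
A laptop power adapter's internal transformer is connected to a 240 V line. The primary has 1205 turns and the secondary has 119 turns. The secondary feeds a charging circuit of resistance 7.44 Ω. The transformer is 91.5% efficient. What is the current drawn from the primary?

I_p ≈ 0.344 A

V_s = 240 × 119/1205 = 23.701 V.
I_s = V_s/R = 23.701/7.44 = 3.1857 A.
P_out = V_s I_s = 23.701 × 3.1857 = 75.504 W.
P_in = P_out/η = 75.504/0.915 = 82.518 W.
I_p = P_in/V_p = 82.518/240 = 0.344 A.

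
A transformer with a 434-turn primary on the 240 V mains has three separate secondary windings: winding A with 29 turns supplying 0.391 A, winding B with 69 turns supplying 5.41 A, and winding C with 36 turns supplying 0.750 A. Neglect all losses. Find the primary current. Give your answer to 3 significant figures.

I_p ≈ 0.948 A

V_A = 240 × 29/434 = 16.037 V; V_B = 240 × 69/434 = 38.157 V; V_C = 240 × 36/434 = 19.908 V.
P_out = V_A I_A + V_B I_B + V_C I_C = 16.037×0.391 + 38.157×5.41 + 19.908×0.750 = 6.2704 + 206.43 + 14.931 = 227.63 W.
Ideal ⇒ P_in = P_out, so I_p = P_out/V_p = 227.63/240 = 0.948 A.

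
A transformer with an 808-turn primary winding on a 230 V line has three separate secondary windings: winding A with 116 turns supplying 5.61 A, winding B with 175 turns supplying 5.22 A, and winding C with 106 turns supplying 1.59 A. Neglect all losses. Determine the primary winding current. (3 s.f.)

V_A = 230 × 116/808 = 33.020 V; V_B = 230 × 175/808 = 49.814 V; V_C = 230 × 106/808 = 30.173 V.
P_out = V_A I_A + V_B I_B + V_C I_C = 33.020×5.61 + 49.814×5.22 + 30.173×1.59 = 185.24 + 260.03 + 47.975 = 493.25 W.
Ideal ⇒ P_in = P_out, so I_p = P_out/V_p = 493.25/230 = 2.14 A.

I_p ≈ 2.14 A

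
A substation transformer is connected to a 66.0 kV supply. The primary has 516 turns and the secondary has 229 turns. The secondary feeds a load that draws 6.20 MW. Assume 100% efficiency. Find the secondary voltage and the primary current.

V_s ≈ 29300 V, I_p ≈ 93.9 A

V_s = V_p × N_s/N_p = 66000 × 229/516 = 29291 V.
I_s = P/V_s = 6.20×10^6/29291 = 211.67 A.
I_p = I_s × N_s/N_p = 211.67 × 229/516 = 93.9 A.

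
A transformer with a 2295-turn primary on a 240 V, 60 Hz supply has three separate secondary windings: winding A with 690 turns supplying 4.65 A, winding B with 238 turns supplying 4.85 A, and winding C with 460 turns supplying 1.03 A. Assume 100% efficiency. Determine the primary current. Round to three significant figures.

V_A = 240 × 690/2295 = 72.157 V; V_B = 240 × 238/2295 = 24.889 V; V_C = 240 × 460/2295 = 48.105 V.
P_out = V_A I_A + V_B I_B + V_C I_C = 72.157×4.65 + 24.889×4.85 + 48.105×1.03 = 335.53 + 120.71 + 49.548 = 505.79 W.
Ideal ⇒ P_in = P_out, so I_p = P_out/V_p = 505.79/240 = 2.11 A.

I_p ≈ 2.11 A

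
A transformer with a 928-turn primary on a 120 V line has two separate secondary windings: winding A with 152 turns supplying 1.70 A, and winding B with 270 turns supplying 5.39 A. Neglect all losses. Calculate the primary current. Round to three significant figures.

V_A = 120 × 152/928 = 19.655 V; V_B = 120 × 270/928 = 34.914 V.
P_out = V_A I_A + V_B I_B = 19.655×1.70 + 34.914×5.39 = 33.414 + 188.19 = 221.60 W.
Ideal ⇒ P_in = P_out, so I_p = P_out/V_p = 221.60/120 = 1.85 A.

I_p ≈ 1.85 A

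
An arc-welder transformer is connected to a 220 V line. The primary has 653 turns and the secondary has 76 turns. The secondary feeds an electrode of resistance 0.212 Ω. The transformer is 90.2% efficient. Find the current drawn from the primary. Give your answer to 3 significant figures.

V_s = 220 × 76/653 = 25.605 V.
I_s = V_s/R = 25.605/0.212 = 120.78 A.
P_out = V_s I_s = 25.605 × 120.78 = 3092.5 W.
P_in = P_out/η = 3092.5/0.902 = 3428.5 W.
I_p = P_in/V_p = 3428.5/220 = 15.6 A.

I_p ≈ 15.6 A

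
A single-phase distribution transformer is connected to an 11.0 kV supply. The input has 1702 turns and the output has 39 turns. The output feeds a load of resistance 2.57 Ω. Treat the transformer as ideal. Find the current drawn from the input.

V_out = V_in × N_out/N_in = 11000 × 39/1702 = 252.06 V.
I_out = V_out/R = 252.06/2.57 = 98.076 A.
For an ideal transformer I_in N_in = I_out N_out, so I_in = 98.076 × 39/1702 = 2.25 A.

I_in ≈ 2.25 A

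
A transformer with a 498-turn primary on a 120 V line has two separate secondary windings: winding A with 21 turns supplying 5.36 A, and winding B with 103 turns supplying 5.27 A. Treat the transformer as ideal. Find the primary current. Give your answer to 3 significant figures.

I_p ≈ 1.32 A

V_A = 120 × 21/498 = 5.0602 V; V_B = 120 × 103/498 = 24.819 V.
P_out = V_A I_A + V_B I_B = 5.0602×5.36 + 24.819×5.27 = 27.123 + 130.80 = 157.92 W.
Ideal ⇒ P_in = P_out, so I_p = P_out/V_p = 157.92/120 = 1.32 A.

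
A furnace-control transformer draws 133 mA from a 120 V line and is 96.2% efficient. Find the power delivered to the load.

P_out ≈ 15.4 W

P_in = V_p I_p = 120 × 0.133 = 15.960 W.
P_out = η P_in = 0.962 × 15.960 = 15.4 W.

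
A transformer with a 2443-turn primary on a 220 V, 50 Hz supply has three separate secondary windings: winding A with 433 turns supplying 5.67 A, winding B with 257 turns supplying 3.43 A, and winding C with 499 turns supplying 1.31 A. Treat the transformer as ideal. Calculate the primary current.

I_p ≈ 1.63 A

V_A = 220 × 433/2443 = 38.993 V; V_B = 220 × 257/2443 = 23.144 V; V_C = 220 × 499/2443 = 44.937 V.
P_out = V_A I_A + V_B I_B + V_C I_C = 38.993×5.67 + 23.144×3.43 + 44.937×1.31 = 221.09 + 79.383 + 58.867 = 359.34 W.
Ideal ⇒ P_in = P_out, so I_p = P_out/V_p = 359.34/220 = 1.63 A.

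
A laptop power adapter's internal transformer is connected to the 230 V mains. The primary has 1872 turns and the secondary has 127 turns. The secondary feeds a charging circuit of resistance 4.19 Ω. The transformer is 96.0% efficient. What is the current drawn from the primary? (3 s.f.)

I_p ≈ 0.263 A

V_s = 230 × 127/1872 = 15.604 V.
I_s = V_s/R = 15.604/4.19 = 3.7240 A.
P_out = V_s I_s = 15.604 × 3.7240 = 58.108 W.
P_in = P_out/η = 58.108/0.960 = 60.529 W.
I_p = P_in/V_p = 60.529/230 = 0.263 A.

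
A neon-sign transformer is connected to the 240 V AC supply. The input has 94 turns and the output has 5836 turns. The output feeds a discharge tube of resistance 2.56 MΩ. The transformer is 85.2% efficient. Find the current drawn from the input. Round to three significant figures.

I_in ≈ 0.424 A

V_out = 240 × 5836/94 = 14900 V.
I_out = V_out/R = 14900/(2.56×10^6) = 0.0058205 A.
P_out = V_out I_out = 14900 × 0.0058205 = 86.728 W.
P_in = P_out/η = 86.728/0.852 = 101.79 W.
I_in = P_in/V_in = 101.79/240 = 0.424 A.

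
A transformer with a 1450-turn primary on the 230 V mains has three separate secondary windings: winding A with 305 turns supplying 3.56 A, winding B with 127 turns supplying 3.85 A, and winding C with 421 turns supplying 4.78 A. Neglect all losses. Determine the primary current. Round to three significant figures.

I_p ≈ 2.47 A

V_A = 230 × 305/1450 = 48.379 V; V_B = 230 × 127/1450 = 20.145 V; V_C = 230 × 421/1450 = 66.779 V.
P_out = V_A I_A + V_B I_B + V_C I_C = 48.379×3.56 + 20.145×3.85 + 66.779×4.78 = 172.23 + 77.558 + 319.21 = 568.99 W.
Ideal ⇒ P_in = P_out, so I_p = P_out/V_p = 568.99/230 = 2.47 A.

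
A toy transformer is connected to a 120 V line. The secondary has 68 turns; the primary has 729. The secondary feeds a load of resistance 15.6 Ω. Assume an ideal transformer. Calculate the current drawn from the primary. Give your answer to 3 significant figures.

I_p ≈ 0.0669 A

V_s = V_p × N_s/N_p = 120 × 68/729 = 11.193 V.
I_s = V_s/R = 11.193/15.6 = 0.71753 A.
For an ideal transformer I_p N_p = I_s N_s, so I_p = 0.71753 × 68/729 = 0.0669 A.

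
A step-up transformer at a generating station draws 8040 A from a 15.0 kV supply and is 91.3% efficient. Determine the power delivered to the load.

P_out ≈ 1.10×10^8 W

P_in = V_p I_p = 15000 × 8040 = 1.2060×10^8 W.
P_out = η P_in = 0.913 × 1.2060×10^8 = 1.10×10^8 W.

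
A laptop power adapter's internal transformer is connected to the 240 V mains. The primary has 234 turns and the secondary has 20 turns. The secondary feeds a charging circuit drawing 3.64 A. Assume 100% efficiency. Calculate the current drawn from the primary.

I_p ≈ 0.311 A

For an ideal transformer I_p N_p = I_s N_s, so I_p = 3.64 × 20/234 = 0.311 A.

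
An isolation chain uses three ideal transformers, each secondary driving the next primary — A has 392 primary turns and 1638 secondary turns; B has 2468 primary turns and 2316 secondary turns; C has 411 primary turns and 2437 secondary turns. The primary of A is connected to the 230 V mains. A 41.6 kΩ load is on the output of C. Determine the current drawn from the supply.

I_supply ≈ 2.99 A

Secondary of A: V = 230.00 × 1638/392 = 961.07 V.
Secondary of B: V = 961.07 × 2316/2468 = 901.88 V.
Secondary of C: V = 901.88 × 2437/411 = 5347.6 V.
I_load = 5347.6/41600 = 0.12855 A, so P_out = 5347.6 × 0.12855 = 687.44 W.
All ideal ⇒ P_in = P_out, so I_supply = 687.44/230 = 2.99 A.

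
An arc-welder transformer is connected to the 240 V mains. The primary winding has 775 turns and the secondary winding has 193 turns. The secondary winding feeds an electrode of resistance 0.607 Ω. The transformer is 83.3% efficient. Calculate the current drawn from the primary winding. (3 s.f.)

I_p ≈ 29.4 A

V_s = 240 × 193/775 = 59.768 V.
I_s = V_s/R = 59.768/0.607 = 98.464 A.
P_out = V_s I_s = 59.768 × 98.464 = 5885.0 W.
P_in = P_out/η = 5885.0/0.833 = 7064.8 W.
I_p = P_in/V_p = 7064.8/240 = 29.4 A.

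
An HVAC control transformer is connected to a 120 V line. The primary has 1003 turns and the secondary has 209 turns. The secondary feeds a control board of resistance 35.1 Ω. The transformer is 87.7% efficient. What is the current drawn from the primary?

I_p ≈ 0.169 A

V_s = 120 × 209/1003 = 25.005 V.
I_s = V_s/R = 25.005/35.1 = 0.71239 A.
P_out = V_s I_s = 25.005 × 0.71239 = 17.813 W.
P_in = P_out/η = 17.813/0.877 = 20.312 W.
I_p = P_in/V_p = 20.312/120 = 0.169 A.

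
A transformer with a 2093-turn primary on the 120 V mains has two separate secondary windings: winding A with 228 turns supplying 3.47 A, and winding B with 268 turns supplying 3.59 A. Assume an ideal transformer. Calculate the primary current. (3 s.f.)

V_A = 120 × 228/2093 = 13.072 V; V_B = 120 × 268/2093 = 15.366 V.
P_out = V_A I_A + V_B I_B = 13.072×3.47 + 15.366×3.59 = 45.360 + 55.162 = 100.52 W.
Ideal ⇒ P_in = P_out, so I_p = P_out/V_p = 100.52/120 = 0.838 A.

I_p ≈ 0.838 A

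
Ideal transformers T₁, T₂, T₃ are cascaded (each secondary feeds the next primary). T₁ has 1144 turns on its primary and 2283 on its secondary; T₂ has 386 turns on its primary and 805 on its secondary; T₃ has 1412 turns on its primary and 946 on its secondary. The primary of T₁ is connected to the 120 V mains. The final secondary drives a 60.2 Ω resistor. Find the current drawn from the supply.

I_supply ≈ 15.5 A

Secondary of T₁: V = 120.00 × 2283/1144 = 239.48 V.
Secondary of T₂: V = 239.48 × 805/386 = 499.42 V.
Secondary of T₃: V = 499.42 × 946/1412 = 334.60 V.
I_load = 334.60/60.2 = 5.5581 A, so P_out = 334.60 × 5.5581 = 1859.8 W.
All ideal ⇒ P_in = P_out, so I_supply = 1859.8/120 = 15.5 A.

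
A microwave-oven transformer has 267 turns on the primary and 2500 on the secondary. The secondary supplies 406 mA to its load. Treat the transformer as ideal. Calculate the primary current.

For an ideal transformer I_p/I_s = N_s/N_p, so I_p = 0.406 × 2500/267 = 3.80 A.

I_p ≈ 3.80 A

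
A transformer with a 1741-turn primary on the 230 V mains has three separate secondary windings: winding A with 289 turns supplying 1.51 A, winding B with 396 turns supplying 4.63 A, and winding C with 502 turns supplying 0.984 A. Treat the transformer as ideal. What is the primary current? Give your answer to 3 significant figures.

V_A = 230 × 289/1741 = 38.179 V; V_B = 230 × 396/1741 = 52.315 V; V_C = 230 × 502/1741 = 66.318 V.
P_out = V_A I_A + V_B I_B + V_C I_C = 38.179×1.51 + 52.315×4.63 + 66.318×0.984 = 57.651 + 242.22 + 65.257 = 365.13 W.
Ideal ⇒ P_in = P_out, so I_p = P_out/V_p = 365.13/230 = 1.59 A.

I_p ≈ 1.59 A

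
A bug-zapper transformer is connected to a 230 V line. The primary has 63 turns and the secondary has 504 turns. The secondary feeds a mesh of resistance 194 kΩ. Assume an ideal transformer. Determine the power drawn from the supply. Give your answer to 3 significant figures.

P ≈ 17.5 W

V_s = V_p × N_s/N_p = 230 × 504/63 = 1840.0 V.
I_s = V_s/R = 1840.0/194000 = 0.0094845 A.
I_p = I_s × N_s/N_p = 0.0094845 × 504/63 = 0.075876 A.
P = V_p I_p = 230 × 0.075876 = 17.5 W.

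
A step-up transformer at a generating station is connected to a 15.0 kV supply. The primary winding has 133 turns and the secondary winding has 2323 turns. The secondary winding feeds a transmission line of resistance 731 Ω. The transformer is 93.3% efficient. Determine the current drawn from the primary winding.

I_p ≈ 6710 A

V_s = 15000 × 2323/133 = 261990 V.
I_s = V_s/R = 261990/731 = 358.40 A.
P_out = V_s I_s = 261990 × 358.40 = 9.3899×10^7 W.
P_in = P_out/η = 9.3899×10^7/0.933 = 1.0064×10^8 W.
I_p = P_in/V_p = 1.0064×10^8/15000 = 6710 A.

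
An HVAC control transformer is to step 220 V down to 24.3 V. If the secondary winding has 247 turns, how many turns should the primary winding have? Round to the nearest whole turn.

N_p = 2236 turns

N_p/N_s = V_p/V_s, so N_p = 247 × 220/24.3 = 2236.2 ≈ 2236 turns.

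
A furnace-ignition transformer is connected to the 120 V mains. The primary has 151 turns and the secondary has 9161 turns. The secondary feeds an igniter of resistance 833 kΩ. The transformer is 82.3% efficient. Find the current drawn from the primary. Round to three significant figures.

I_p ≈ 0.644 A

V_s = 120 × 9161/151 = 7280.3 V.
I_s = V_s/R = 7280.3/833000 = 0.0087398 A.
P_out = V_s I_s = 7280.3 × 0.0087398 = 63.628 W.
P_in = P_out/η = 63.628/0.823 = 77.312 W.
I_p = P_in/V_p = 77.312/120 = 0.644 A.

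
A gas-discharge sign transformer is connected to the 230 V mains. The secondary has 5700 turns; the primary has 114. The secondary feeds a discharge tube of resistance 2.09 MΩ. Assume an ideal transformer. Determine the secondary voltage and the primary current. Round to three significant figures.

V_s ≈ 11500 V, I_p ≈ 0.275 A

V_s = V_p × N_s/N_p = 230 × 5700/114 = 11500 V.
I_s = V_s/R = 11500/(2.09×10^6) = 0.0055024 A.
I_p = I_s × N_s/N_p = 0.0055024 × 5700/114 = 0.275 A.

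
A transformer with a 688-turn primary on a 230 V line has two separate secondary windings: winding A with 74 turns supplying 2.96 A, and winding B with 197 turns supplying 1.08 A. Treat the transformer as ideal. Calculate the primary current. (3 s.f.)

V_A = 230 × 74/688 = 24.738 V; V_B = 230 × 197/688 = 65.858 V.
P_out = V_A I_A + V_B I_B = 24.738×2.96 + 65.858×1.08 = 73.226 + 71.126 = 144.35 W.
Ideal ⇒ P_in = P_out, so I_p = P_out/V_p = 144.35/230 = 0.628 A.

I_p ≈ 0.628 A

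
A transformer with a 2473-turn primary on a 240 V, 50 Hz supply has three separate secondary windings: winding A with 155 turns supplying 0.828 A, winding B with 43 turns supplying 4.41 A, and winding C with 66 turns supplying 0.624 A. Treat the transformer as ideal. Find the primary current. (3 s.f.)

I_p ≈ 0.145 A

V_A = 240 × 155/2473 = 15.042 V; V_B = 240 × 43/2473 = 4.1731 V; V_C = 240 × 66/2473 = 6.4052 V.
P_out = V_A I_A + V_B I_B + V_C I_C = 15.042×0.828 + 4.1731×4.41 + 6.4052×0.624 = 12.455 + 18.403 + 3.9968 = 34.855 W.
Ideal ⇒ P_in = P_out, so I_p = P_out/V_p = 34.855/240 = 0.145 A.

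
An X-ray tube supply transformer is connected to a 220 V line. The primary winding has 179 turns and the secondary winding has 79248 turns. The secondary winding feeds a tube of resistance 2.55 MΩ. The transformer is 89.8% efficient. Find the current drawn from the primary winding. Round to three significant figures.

V_s = 220 × 79248/179 = 97400 V.
I_s = V_s/R = 97400/(2.55×10^6) = 0.038196 A.
P_out = V_s I_s = 97400 × 0.038196 = 3720.3 W.
P_in = P_out/η = 3720.3/0.898 = 4142.9 W.
I_p = P_in/V_p = 4142.9/220 = 18.8 A.

I_p ≈ 18.8 A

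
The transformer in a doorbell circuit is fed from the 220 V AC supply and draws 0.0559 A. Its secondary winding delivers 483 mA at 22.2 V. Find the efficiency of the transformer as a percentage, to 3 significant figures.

P_in = 220 × 0.0559 = 12.2980 W.
P_out = 22.2 × 0.483 = 10.7226 W.
η = P_out/P_in = 10.7226/12.2980 = 0.872.

η ≈ 87.2%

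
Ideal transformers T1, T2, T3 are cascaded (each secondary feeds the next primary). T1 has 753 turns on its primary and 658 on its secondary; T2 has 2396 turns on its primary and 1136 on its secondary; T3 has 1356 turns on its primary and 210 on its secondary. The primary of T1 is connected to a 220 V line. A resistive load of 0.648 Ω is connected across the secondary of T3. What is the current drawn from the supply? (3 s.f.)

I_supply ≈ 1.40 A

Secondary of T1: V = 220.00 × 658/753 = 192.24 V.
Secondary of T2: V = 192.24 × 1136/2396 = 91.148 V.
Secondary of T3: V = 91.148 × 210/1356 = 14.116 V.
I_load = 14.116/0.648 = 21.784 A, so P_out = 14.116 × 21.784 = 307.49 W.
All ideal ⇒ P_in = P_out, so I_supply = 307.49/220 = 1.40 A.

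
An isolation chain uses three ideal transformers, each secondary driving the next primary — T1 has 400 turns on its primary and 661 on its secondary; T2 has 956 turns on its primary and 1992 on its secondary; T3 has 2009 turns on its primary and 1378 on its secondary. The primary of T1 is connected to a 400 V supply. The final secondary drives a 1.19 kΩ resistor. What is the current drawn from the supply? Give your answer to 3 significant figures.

I_supply ≈ 1.87 A

After T1: V = 400.00 × 661/400 = 661.00 V.
After T2: V = 661.00 × 1992/956 = 1377.3 V.
After T3: V = 1377.3 × 1378/2009 = 944.72 V.
I_load = 944.72/1190 = 0.79388 A, so P_out = 944.72 × 0.79388 = 749.99 W.
All ideal ⇒ P_in = P_out, so I_supply = 749.99/400 = 1.87 A.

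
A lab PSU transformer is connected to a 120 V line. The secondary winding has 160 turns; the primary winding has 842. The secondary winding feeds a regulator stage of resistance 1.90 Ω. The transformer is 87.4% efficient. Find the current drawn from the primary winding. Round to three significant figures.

V_s = 120 × 160/842 = 22.803 V.
I_s = V_s/R = 22.803/1.90 = 12.002 A.
P_out = V_s I_s = 22.803 × 12.002 = 273.67 W.
P_in = P_out/η = 273.67/0.874 = 313.12 W.
I_p = P_in/V_p = 313.12/120 = 2.61 A.

I_p ≈ 2.61 A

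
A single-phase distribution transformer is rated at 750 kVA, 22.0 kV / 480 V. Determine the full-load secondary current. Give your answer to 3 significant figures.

I_s ≈ 1560 A

I_s = S/V_s = 750000/480 = 1560 A.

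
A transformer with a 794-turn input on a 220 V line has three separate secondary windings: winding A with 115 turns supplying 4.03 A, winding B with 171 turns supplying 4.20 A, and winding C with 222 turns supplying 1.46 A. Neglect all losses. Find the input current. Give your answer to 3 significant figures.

I_in ≈ 1.90 A

V_A = 220 × 115/794 = 31.864 V; V_B = 220 × 171/794 = 47.380 V; V_C = 220 × 222/794 = 61.511 V.
P_out = V_A I_A + V_B I_B + V_C I_C = 31.864×4.03 + 47.380×4.20 + 61.511×1.46 = 128.41 + 199.00 + 89.807 = 417.22 W.
Ideal ⇒ P_in = P_out, so I_in = P_out/V_in = 417.22/220 = 1.90 A.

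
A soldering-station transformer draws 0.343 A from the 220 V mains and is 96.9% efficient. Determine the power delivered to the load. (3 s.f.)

P_out ≈ 73.1 W

P_in = V_in I_in = 220 × 0.343 = 75.460 W.
P_out = η P_in = 0.969 × 75.460 = 73.1 W.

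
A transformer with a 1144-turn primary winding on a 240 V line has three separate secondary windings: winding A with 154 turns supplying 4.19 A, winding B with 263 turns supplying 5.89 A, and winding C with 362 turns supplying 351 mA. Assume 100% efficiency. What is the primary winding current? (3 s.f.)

I_p ≈ 2.03 A

V_A = 240 × 154/1144 = 32.308 V; V_B = 240 × 263/1144 = 55.175 V; V_C = 240 × 362/1144 = 75.944 V.
P_out = V_A I_A + V_B I_B + V_C I_C = 32.308×4.19 + 55.175×5.89 + 75.944×0.351 = 135.37 + 324.98 + 26.656 = 487.01 W.
Ideal ⇒ P_in = P_out, so I_p = P_out/V_p = 487.01/240 = 2.03 A.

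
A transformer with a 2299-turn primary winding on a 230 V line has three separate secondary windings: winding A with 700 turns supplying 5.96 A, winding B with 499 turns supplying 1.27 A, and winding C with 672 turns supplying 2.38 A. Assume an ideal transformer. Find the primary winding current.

V_A = 230 × 700/2299 = 70.030 V; V_B = 230 × 499/2299 = 49.922 V; V_C = 230 × 672/2299 = 67.229 V.
P_out = V_A I_A + V_B I_B + V_C I_C = 70.030×5.96 + 49.922×1.27 + 67.229×2.38 = 417.38 + 63.401 + 160.01 = 640.79 W.
Ideal ⇒ P_in = P_out, so I_p = P_out/V_p = 640.79/230 = 2.79 A.

I_p ≈ 2.79 A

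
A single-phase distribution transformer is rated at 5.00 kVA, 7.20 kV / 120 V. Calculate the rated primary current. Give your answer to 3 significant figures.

I_p ≈ 0.694 A

I_p = S/V_p = 5000/7200 = 0.694 A.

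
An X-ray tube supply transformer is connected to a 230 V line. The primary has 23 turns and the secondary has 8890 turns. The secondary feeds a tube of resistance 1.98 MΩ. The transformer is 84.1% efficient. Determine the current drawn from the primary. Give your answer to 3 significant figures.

I_p ≈ 20.6 A

V_s = 230 × 8890/23 = 88900 V.
I_s = V_s/R = 88900/(1.98×10^6) = 0.044899 A.
P_out = V_s I_s = 88900 × 0.044899 = 3991.5 W.
P_in = P_out/η = 3991.5/0.841 = 4746.2 W.
I_p = P_in/V_p = 4746.2/230 = 20.6 A.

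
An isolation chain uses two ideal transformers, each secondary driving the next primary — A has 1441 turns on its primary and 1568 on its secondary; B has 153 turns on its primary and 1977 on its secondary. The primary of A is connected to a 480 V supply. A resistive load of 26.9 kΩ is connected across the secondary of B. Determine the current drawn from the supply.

I_supply ≈ 3.53 A

After A: V = 480.00 × 1568/1441 = 522.30 V.
After B: V = 522.30 × 1977/153 = 6749.0 V.
I_load = 6749.0/26900 = 0.25089 A, so P_out = 6749.0 × 0.25089 = 1693.3 W.
All ideal ⇒ P_in = P_out, so I_supply = 1693.3/480 = 3.53 A.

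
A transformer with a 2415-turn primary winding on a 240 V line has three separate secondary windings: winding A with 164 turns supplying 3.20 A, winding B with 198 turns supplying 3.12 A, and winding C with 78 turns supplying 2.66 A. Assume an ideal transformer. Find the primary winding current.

I_p ≈ 0.559 A

V_A = 240 × 164/2415 = 16.298 V; V_B = 240 × 198/2415 = 19.677 V; V_C = 240 × 78/2415 = 7.7516 V.
P_out = V_A I_A + V_B I_B + V_C I_C = 16.298×3.20 + 19.677×3.12 + 7.7516×2.66 = 52.154 + 61.392 + 20.619 = 134.17 W.
Ideal ⇒ P_in = P_out, so I_p = P_out/V_p = 134.17/240 = 0.559 A.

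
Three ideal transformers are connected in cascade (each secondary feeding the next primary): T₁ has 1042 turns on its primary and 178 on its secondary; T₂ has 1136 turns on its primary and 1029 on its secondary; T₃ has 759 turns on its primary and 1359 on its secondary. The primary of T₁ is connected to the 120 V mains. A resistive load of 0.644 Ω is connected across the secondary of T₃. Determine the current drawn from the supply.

Secondary of T₁: V = 120.00 × 178/1042 = 20.499 V.
Secondary of T₂: V = 20.499 × 1029/1136 = 18.568 V.
Secondary of T₃: V = 18.568 × 1359/759 = 33.247 V.
I_load = 33.247/0.644 = 51.625 A, so P_out = 33.247 × 51.625 = 1716.4 W.
All ideal ⇒ P_in = P_out, so I_supply = 1716.4/120 = 14.3 A.

I_supply ≈ 14.3 A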